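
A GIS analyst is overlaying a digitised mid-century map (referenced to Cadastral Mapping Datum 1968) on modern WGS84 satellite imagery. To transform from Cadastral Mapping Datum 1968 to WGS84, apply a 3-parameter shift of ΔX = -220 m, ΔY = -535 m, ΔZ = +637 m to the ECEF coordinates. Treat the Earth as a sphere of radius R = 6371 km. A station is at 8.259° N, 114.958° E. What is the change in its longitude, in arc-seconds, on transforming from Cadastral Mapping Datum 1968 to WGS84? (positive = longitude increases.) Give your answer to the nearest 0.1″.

Δλ = 13.9″

sin φ = 0.143648, cos φ = 0.989629, sin λ = 0.906617, cos λ = -0.421954.
East component: ΔE = −sin λ·ΔX + cos λ·ΔY = −(0.906617)(-220) + (-0.421954)(-535) = 425.20 m.
1° of latitude spans πR/180 = 111195 m; at latitude φ, 1° of longitude spans that × cos φ = 110041.7 m, so Δλ = 425.20 / 110041.7 × 3600 = 13.910″.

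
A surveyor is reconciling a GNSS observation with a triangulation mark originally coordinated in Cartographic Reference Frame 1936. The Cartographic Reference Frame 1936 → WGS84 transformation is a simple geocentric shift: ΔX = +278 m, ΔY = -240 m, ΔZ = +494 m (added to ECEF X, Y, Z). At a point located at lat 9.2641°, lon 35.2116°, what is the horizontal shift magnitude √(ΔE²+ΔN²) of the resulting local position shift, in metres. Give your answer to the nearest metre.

592 m

The local east axis at (φ, λ) is (−sin λ, cos λ, 0), so ΔE = −sin(35.2116°)·278 + cos(35.2116°)·(-240) = -356.38 m.
The local north axis is (−sin φ cos λ, −sin φ sin λ, cos φ), giving ΔN = -36.565 + 22.278 + 487.557 = 473.27 m.
Horizontal magnitude = √(ΔE² + ΔN²) = √((-356.38)² + 473.27²) = 592.44 m.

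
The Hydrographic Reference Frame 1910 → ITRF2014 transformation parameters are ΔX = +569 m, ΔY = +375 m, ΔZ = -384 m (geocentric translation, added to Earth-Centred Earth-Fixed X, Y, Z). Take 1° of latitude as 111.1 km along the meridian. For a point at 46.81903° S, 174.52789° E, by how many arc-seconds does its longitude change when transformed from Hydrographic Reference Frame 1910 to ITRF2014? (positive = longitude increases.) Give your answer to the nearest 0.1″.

Δλ = -20.2″

sin φ = -0.729196, cos φ = 0.684305, sin λ = 0.095361, cos λ = -0.995443.
East component: ΔE = −sin λ·ΔX + cos λ·ΔY = −(0.095361)(569) + (-0.995443)(375) = -427.55 m.
1° of latitude spans 111100 m; at latitude φ, 1° of longitude spans that × cos φ = 76026.3 m, so Δλ = -427.55 / 76026.3 × 3600 = -20.245″.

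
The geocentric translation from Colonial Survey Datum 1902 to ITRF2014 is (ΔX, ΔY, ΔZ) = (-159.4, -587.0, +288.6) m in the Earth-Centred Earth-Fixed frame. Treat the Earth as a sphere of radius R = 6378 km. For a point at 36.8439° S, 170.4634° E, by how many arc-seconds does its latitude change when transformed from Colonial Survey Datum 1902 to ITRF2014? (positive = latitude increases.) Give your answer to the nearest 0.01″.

sin φ = -0.599637, cos φ = 0.800272, sin λ = 0.165678, cos λ = -0.986180.
North component: ΔN = −sin φ cos λ·ΔX − sin φ sin λ·ΔY + cos φ·ΔZ = −(-0.599637)(-0.986180)(-159.4) − (-0.599637)(0.165678)(-587.0) + (0.800272)(288.6) = 266.90 m.
1° of latitude spans πR/180 = 111317 m, so Δφ = 266.90 / 111317 × 3600 = 8.632″.

Δφ = 8.63″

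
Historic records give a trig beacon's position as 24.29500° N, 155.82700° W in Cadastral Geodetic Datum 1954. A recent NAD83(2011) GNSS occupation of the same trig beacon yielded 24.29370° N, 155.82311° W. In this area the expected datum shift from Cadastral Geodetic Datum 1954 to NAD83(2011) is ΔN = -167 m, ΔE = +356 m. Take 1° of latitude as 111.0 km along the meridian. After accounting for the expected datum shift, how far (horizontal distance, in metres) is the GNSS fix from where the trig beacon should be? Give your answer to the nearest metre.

Observed coordinate differences: Δφ = -0.00130°, Δλ = +0.00389°.
Converting to metres (1° lat = 111000 m, cos φ = 0.911439): observed ΔN = -144.3 m, observed ΔE = 393.6 m.
Subtracting the expected shift leaves a residual of -144.3 − (-167) = 22.7 m north and 393.6 − (356) = 37.6 m east.
Residual distance = √(22.7² + 37.6²) = 43.9 m.

44 m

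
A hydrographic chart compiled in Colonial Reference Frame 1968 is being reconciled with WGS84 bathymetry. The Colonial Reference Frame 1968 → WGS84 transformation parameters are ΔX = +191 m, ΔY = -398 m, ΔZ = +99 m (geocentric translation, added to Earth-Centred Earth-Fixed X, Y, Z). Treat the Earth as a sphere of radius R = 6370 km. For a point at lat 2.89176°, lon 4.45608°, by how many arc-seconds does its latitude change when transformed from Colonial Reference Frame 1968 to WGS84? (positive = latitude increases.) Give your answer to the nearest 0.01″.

sin φ = 0.050449, cos φ = 0.998727, sin λ = 0.077695, cos λ = 0.996977.
North component: ΔN = −sin φ cos λ·ΔX − sin φ sin λ·ΔY + cos φ·ΔZ = −(0.050449)(0.996977)(191) − (0.050449)(0.077695)(-398) + (0.998727)(99) = 90.83 m.
1° of latitude spans πR/180 = 111177 m, so Δφ = 90.83 / 111177 × 3600 = 2.941″.

Δφ = 2.94″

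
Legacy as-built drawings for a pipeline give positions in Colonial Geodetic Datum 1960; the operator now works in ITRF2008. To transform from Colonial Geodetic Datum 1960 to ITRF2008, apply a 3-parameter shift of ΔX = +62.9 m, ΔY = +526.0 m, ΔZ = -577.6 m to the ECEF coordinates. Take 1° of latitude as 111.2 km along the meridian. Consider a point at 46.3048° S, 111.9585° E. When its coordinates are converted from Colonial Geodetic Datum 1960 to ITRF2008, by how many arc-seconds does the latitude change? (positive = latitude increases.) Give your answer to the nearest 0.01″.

Δφ = -2.05″

sin φ = -0.723025, cos φ = 0.690822, sin λ = 0.927455, cos λ = -0.373935.
North component: ΔN = −sin φ cos λ·ΔX − sin φ sin λ·ΔY + cos φ·ΔZ = −(-0.723025)(-0.373935)(62.9) − (-0.723025)(0.927455)(526.0) + (0.690822)(-577.6) = -63.30 m.
1° of latitude spans 111200 m, so Δφ = -63.30 / 111200 × 3600 = -2.049″.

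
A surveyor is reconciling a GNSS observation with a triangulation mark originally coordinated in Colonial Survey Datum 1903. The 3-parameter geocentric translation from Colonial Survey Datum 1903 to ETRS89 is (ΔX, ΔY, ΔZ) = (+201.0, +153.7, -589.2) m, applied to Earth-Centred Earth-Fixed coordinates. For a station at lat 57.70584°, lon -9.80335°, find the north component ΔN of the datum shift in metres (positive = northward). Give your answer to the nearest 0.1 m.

The local north axis is (−sin φ cos λ, −sin φ sin λ, cos φ), giving ΔN = -167.428 + 22.122 − 314.790 = -460.10 m.

ΔN = -460.1 m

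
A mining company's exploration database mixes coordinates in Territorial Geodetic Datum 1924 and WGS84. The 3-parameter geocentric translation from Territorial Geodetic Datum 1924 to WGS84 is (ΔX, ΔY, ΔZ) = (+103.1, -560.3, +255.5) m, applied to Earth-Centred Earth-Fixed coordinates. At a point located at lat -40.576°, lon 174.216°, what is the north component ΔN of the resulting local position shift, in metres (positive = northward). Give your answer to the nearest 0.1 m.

ΔN = 90.6 m

At φ = -40.576°, λ = 174.216°: sin φ = -0.650456, cos φ = 0.759544, sin λ = 0.100778, cos λ = -0.994909.
ΔN = −sin φ cos λ·ΔX − sin φ sin λ·ΔY + cos φ·ΔZ = −(-0.650456)(-0.994909)(103.1) − (-0.650456)(0.100778)(-560.3) + (0.759544)(255.5) = 90.61 m.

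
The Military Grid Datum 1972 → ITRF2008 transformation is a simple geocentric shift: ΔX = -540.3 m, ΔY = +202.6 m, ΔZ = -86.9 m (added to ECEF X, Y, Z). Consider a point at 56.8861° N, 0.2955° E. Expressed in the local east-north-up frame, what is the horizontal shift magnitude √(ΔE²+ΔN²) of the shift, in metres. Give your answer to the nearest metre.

The local east axis at (φ, λ) is (−sin λ, cos λ, 0), so ΔE = −sin(0.2955°)·(-540.3) + cos(0.2955°)·202.6 = 205.38 m.
The local north axis is (−sin φ cos λ, −sin φ sin λ, cos φ), giving ΔN = 452.542 − 0.875 − 47.474 = 404.19 m.
Horizontal magnitude = √(ΔE² + ΔN²) = √(205.38² + 404.19²) = 453.38 m.

453 m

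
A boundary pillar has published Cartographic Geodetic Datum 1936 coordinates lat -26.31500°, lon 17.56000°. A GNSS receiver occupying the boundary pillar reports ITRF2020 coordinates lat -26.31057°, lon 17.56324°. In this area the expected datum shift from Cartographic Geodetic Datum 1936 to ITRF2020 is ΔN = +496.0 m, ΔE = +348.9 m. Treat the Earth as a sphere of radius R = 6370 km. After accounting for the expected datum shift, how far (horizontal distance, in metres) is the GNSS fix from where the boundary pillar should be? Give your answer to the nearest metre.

Observed coordinate differences: Δφ = +0.00443°, Δλ = +0.00324°.
Converting to metres (1° lat = 111177 m, cos φ = 0.896370): observed ΔN = 492.5 m, observed ΔE = 322.9 m.
Subtracting the expected shift leaves a residual of 492.5 − (496.0) = -3.5 m north and 322.9 − (348.9) = -26.0 m east.
Residual distance = √((-3.5)² + (-26.0)²) = 26.2 m.

26 m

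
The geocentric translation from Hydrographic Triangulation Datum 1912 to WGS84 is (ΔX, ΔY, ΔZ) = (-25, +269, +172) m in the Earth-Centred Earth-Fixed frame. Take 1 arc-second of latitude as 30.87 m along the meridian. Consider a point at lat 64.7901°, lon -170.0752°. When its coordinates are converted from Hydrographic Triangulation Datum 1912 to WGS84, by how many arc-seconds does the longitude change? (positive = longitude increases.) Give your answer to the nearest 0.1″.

Δλ = -20.5″

sin φ = 0.904753, cos φ = 0.425936, sin λ = -0.172355, cos λ = -0.985035.
East component: ΔE = −sin λ·ΔX + cos λ·ΔY = −(-0.172355)(-25) + (-0.985035)(269) = -269.28 m.
1° of latitude spans 3600 × 30.87 = 111132 m; at latitude φ, 1° of longitude spans that × cos φ = 47335.1 m, so Δλ = -269.28 / 47335.1 × 3600 = -20.480″.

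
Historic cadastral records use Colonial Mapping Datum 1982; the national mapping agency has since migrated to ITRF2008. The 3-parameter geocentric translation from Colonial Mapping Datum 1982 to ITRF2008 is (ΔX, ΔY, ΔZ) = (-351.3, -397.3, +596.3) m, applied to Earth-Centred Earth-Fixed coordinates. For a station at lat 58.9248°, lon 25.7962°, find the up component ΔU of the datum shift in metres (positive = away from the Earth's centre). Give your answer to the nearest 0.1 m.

ΔU = 258.2 m

At φ = 58.9248°, λ = 25.7962°: sin φ = 0.856491, cos φ = 0.516163, sin λ = 0.435171, cos λ = 0.900348.
ΔU = cos φ cos λ·ΔX + cos φ sin λ·ΔY + sin φ·ΔZ = (0.516163)(0.900348)(-351.3) + (0.516163)(0.435171)(-397.3) + (0.856491)(596.3) = 258.23 m.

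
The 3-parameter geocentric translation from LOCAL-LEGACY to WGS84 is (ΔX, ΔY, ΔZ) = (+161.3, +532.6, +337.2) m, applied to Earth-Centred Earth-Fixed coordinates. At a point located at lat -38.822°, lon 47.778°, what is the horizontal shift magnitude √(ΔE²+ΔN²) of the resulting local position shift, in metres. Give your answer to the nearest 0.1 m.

At φ = -38.822°, λ = 47.778°: sin φ = -0.626903, cos φ = 0.779097, sin λ = 0.740547, cos λ = 0.672005.
ΔE = −sin λ·ΔX + cos λ·ΔY = −(0.740547)·(161.3) + (0.672005)·(532.6) = 238.46 m.
ΔN = −sin φ cos λ·ΔX − sin φ sin λ·ΔY + cos φ·ΔZ = −(-0.626903)(0.672005)(161.3) − (-0.626903)(0.740547)(532.6) + (0.779097)(337.2) = 577.92 m.
Horizontal magnitude = √(ΔE² + ΔN²) = √(238.46² + 577.92²) = 625.19 m.

625.2 m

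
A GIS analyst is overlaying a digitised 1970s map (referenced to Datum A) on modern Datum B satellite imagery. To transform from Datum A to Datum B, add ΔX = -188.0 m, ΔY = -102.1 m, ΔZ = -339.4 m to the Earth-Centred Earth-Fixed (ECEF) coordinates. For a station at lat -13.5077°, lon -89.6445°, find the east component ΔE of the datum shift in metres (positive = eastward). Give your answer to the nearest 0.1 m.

ΔE = -188.6 m

The local east axis at (φ, λ) is (−sin λ, cos λ, 0), so ΔE = −sin(-89.6445°)·(-188.0) + cos(-89.6445°)·(-102.1) = -188.63 m.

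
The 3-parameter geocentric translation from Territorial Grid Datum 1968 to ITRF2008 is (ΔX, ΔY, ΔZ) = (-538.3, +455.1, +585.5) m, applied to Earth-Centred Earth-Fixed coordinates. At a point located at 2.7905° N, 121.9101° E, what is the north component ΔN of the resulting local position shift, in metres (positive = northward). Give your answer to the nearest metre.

At φ = 2.7905°, λ = 121.9101°: sin φ = 0.048684, cos φ = 0.998814, sin λ = 0.848879, cos λ = -0.528588.
ΔN = −sin φ cos λ·ΔX − sin φ sin λ·ΔY + cos φ·ΔZ = −(0.048684)(-0.528588)(-538.3) − (0.048684)(0.848879)(455.1) + (0.998814)(585.5) = 552.15 m.

ΔN = 552 m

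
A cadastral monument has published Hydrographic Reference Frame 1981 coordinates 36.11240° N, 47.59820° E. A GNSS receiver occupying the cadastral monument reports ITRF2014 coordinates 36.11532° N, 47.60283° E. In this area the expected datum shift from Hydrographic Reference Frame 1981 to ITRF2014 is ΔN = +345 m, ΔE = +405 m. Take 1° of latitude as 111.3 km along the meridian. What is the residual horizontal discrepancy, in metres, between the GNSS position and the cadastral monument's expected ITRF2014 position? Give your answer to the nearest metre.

Observed coordinate differences: Δφ = +0.00292°, Δλ = +0.00463°.
Converting to metres (1° lat = 111300 m, cos φ = 0.807862): observed ΔN = 325.0 m, observed ΔE = 416.3 m.
Subtracting the expected shift leaves a residual of 325.0 − (345) = -20.0 m north and 416.3 − (405) = 11.3 m east.
Residual distance = √((-20.0)² + 11.3²) = 23.0 m.

23 m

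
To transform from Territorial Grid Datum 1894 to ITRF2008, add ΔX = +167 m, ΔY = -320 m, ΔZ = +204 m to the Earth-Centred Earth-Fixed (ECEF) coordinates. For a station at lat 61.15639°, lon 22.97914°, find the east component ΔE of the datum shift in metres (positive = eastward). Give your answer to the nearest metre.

ΔE = -360 m

The local east axis at (φ, λ) is (−sin λ, cos λ, 0), so ΔE = −sin(22.97914°)·167 + cos(22.97914°)·(-320) = -359.80 m.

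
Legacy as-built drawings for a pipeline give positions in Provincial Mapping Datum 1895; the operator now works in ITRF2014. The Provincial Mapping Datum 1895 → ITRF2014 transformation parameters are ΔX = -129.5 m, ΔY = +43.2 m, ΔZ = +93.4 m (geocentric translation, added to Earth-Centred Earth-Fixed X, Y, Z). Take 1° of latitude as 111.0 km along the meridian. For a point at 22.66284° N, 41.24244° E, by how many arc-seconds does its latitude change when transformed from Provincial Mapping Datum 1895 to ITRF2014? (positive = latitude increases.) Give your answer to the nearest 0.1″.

sin φ = 0.385308, cos φ = 0.922788, sin λ = 0.659247, cos λ = 0.751927.
North component: ΔN = −sin φ cos λ·ΔX − sin φ sin λ·ΔY + cos φ·ΔZ = −(0.385308)(0.751927)(-129.5) − (0.385308)(0.659247)(43.2) + (0.922788)(93.4) = 112.73 m.
1° of latitude spans 111000 m, so Δφ = 112.73 / 111000 × 3600 = 3.656″.

Δφ = 3.7″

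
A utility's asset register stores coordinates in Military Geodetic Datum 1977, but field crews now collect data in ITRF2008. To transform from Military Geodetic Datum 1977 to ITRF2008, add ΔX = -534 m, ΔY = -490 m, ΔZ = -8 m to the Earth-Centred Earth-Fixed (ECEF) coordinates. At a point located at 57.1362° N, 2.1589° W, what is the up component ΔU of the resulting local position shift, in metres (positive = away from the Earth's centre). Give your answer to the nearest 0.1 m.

The local up (radial) axis is (cos φ cos λ, cos φ sin λ, sin φ), giving ΔU = -289.566 + 10.017 − 6.720 = -286.27 m.

ΔU = -286.3 m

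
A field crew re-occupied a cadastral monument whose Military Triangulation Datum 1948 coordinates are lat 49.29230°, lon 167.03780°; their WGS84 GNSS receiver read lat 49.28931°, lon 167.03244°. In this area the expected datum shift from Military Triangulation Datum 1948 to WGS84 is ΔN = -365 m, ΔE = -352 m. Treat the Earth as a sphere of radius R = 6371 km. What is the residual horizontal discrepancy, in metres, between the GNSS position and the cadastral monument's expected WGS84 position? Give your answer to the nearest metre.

49 m

Observed coordinate differences: Δφ = -0.00299°, Δλ = -0.00536°.
Converting to metres (1° lat = 111195 m, cos φ = 0.652200): observed ΔN = -332.5 m, observed ΔE = -388.7 m.
Subtracting the expected shift leaves a residual of -332.5 − (-365) = 32.5 m north and -388.7 − (-352) = -36.7 m east.
Residual distance = √(32.5² + (-36.7)²) = 49.1 m.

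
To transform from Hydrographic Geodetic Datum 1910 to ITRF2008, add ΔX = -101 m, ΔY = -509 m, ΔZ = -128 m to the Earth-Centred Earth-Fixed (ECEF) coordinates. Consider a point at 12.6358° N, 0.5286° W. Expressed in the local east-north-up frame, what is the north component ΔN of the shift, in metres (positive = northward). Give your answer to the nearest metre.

The local north axis is (−sin φ cos λ, −sin φ sin λ, cos φ), giving ΔN = 22.093 − 1.027 − 124.900 = -103.83 m.

ΔN = -104 m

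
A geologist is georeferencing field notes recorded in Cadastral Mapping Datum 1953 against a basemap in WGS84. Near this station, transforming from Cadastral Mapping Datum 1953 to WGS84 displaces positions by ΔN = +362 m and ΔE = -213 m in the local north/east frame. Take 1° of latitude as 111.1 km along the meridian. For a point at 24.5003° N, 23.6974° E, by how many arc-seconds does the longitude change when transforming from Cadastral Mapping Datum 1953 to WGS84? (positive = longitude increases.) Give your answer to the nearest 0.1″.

Δλ = -7.6″

At latitude 24.5003°, cos φ = 0.909959.
1° of longitude at this latitude = 111.1 × cos φ = 101.10 km, so Δλ = -213.0 / 101096.5 = -0.0021069° = -7.585″.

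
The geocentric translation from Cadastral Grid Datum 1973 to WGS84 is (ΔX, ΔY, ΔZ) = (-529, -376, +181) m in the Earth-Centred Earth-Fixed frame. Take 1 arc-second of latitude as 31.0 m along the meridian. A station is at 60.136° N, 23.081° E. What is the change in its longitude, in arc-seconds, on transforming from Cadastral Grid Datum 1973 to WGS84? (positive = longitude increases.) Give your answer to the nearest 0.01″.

sin φ = 0.867210, cos φ = 0.497943, sin λ = 0.392032, cos λ = 0.919952.
East component: ΔE = −sin λ·ΔX + cos λ·ΔY = −(0.392032)(-529) + (0.919952)(-376) = -138.52 m.
1° of latitude spans 3600 × 31.00 = 111600 m; at latitude φ, 1° of longitude spans that × cos φ = 55570.4 m, so Δλ = -138.52 / 55570.4 × 3600 = -8.973″.

Δλ = -8.97″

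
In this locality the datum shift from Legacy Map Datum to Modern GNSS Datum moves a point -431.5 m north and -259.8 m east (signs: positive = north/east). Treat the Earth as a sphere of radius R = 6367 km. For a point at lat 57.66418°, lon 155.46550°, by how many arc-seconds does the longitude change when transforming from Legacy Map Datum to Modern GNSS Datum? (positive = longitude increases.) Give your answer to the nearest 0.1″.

Δλ = -15.7″

At latitude 57.66418°, cos φ = 0.534881.
One radian of longitude at latitude φ spans R cos φ, so Δλ = ΔE / (R cos φ) = -259.8 / (6367000 × 0.534881) = -7.6286e-05 rad = -15.735″.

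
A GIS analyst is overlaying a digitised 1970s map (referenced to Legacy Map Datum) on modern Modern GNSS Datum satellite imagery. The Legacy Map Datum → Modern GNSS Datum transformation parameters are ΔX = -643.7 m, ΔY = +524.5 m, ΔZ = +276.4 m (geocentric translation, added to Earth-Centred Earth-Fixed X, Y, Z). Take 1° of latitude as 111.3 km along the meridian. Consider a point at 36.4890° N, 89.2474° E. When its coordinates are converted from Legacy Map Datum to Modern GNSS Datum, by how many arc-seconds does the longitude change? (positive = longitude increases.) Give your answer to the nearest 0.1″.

sin φ = 0.594668, cos φ = 0.803971, sin λ = 0.999914, cos λ = 0.013135.
East component: ΔE = −sin λ·ΔX + cos λ·ΔY = −(0.999914)(-643.7) + (0.013135)(524.5) = 650.53 m.
1° of latitude spans 111300 m; at latitude φ, 1° of longitude spans that × cos φ = 89482.0 m, so Δλ = 650.53 / 89482.0 × 3600 = 26.172″.

Δλ = 26.2″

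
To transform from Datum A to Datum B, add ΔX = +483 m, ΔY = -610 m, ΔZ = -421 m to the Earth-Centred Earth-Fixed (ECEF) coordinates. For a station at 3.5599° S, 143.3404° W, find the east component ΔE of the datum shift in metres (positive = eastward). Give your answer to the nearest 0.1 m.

At φ = -3.5599°, λ = -143.3404°: sin φ = -0.062092, cos φ = 0.998070, sin λ = -0.597060, cos λ = -0.802197.
ΔE = −sin λ·ΔX + cos λ·ΔY = −(-0.597060)·(483) + (-0.802197)·(-610) = 777.72 m.

ΔE = 777.7 m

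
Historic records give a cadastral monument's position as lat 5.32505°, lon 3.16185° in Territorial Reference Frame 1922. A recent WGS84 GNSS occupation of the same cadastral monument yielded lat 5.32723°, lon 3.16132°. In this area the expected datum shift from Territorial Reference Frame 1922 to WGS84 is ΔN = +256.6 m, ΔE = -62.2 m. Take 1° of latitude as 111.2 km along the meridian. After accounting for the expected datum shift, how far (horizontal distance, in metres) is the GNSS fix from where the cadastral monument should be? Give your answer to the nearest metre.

Observed coordinate differences: Δφ = +0.00218°, Δλ = -0.00053°.
Converting to metres (1° lat = 111200 m, cos φ = 0.995684): observed ΔN = 242.4 m, observed ΔE = -58.7 m.
Subtracting the expected shift leaves a residual of 242.4 − (256.6) = -14.2 m north and -58.7 − (-62.2) = 3.5 m east.
Residual distance = √((-14.2)² + 3.5²) = 14.6 m.

15 m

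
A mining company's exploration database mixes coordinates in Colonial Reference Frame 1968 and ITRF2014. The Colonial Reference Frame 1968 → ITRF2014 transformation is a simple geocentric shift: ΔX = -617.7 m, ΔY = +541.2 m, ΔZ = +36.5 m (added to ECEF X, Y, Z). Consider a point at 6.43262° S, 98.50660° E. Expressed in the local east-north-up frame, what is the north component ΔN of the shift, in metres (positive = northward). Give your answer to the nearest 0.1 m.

ΔN = 106.5 m

At φ = -6.43262°, λ = 98.50660°: sin φ = -0.112035, cos φ = 0.993704, sin λ = 0.988999, cos λ = -0.147923.
ΔN = −sin φ cos λ·ΔX − sin φ sin λ·ΔY + cos φ·ΔZ = −(-0.112035)(-0.147923)(-617.7) − (-0.112035)(0.988999)(541.2) + (0.993704)(36.5) = 106.47 m.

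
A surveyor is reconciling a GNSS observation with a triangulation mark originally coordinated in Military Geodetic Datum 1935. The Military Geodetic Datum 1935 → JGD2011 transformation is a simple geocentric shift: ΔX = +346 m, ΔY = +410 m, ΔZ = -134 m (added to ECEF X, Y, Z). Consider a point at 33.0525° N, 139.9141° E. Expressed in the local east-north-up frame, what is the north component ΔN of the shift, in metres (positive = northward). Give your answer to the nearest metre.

ΔN = -112 m

At φ = 33.0525°, λ = 139.9141°: sin φ = 0.545407, cos φ = 0.838171, sin λ = 0.643935, cos λ = -0.765080.
ΔN = −sin φ cos λ·ΔX − sin φ sin λ·ΔY + cos φ·ΔZ = −(0.545407)(-0.765080)(346) − (0.545407)(0.643935)(410) + (0.838171)(-134) = -111.93 m.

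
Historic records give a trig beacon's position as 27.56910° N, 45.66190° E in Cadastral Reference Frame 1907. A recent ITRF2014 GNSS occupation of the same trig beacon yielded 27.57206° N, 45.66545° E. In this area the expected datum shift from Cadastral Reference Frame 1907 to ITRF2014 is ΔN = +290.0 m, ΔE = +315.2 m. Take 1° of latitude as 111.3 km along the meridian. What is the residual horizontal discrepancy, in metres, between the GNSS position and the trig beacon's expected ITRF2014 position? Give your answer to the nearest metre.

53 m

Observed coordinate differences: Δφ = +0.00296°, Δλ = +0.00355°.
Converting to metres (1° lat = 111300 m, cos φ = 0.886453): observed ΔN = 329.4 m, observed ΔE = 350.3 m.
Subtracting the expected shift leaves a residual of 329.4 − (290.0) = 39.4 m north and 350.3 − (315.2) = 35.1 m east.
Residual distance = √(39.4² + 35.1²) = 52.8 m.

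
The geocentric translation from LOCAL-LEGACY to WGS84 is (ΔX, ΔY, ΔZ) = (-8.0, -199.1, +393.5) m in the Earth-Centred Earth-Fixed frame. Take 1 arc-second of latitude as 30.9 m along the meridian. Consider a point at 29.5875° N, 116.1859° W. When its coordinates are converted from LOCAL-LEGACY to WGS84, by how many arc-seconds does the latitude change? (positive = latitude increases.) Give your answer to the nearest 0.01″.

sin φ = 0.493752, cos φ = 0.869603, sin λ = -0.897367, cos λ = -0.441285.
North component: ΔN = −sin φ cos λ·ΔX − sin φ sin λ·ΔY + cos φ·ΔZ = −(0.493752)(-0.441285)(-8.0) − (0.493752)(-0.897367)(-199.1) + (0.869603)(393.5) = 252.23 m.
1° of latitude spans 3600 × 30.90 = 111240 m, so Δφ = 252.23 / 111240 × 3600 = 8.163″.

Δφ = 8.16″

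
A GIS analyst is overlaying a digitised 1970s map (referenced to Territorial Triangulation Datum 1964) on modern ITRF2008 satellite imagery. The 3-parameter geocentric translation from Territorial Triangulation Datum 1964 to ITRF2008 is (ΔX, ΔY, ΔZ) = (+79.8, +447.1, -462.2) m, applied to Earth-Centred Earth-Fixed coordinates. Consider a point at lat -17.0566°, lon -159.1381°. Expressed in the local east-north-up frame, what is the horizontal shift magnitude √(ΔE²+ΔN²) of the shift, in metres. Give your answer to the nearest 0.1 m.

642.0 m

At φ = -17.0566°, λ = -159.1381°: sin φ = -0.293316, cos φ = 0.956015, sin λ = -0.356117, cos λ = -0.934441.
ΔE = −sin λ·ΔX + cos λ·ΔY = −(-0.356117)·(79.8) + (-0.934441)·(447.1) = -389.37 m.
ΔN = −sin φ cos λ·ΔX − sin φ sin λ·ΔY + cos φ·ΔZ = −(-0.293316)(-0.934441)(79.8) − (-0.293316)(-0.356117)(447.1) + (0.956015)(-462.2) = -510.44 m.
Horizontal magnitude = √(ΔE² + ΔN²) = √((-389.37)² + (-510.44)²) = 642.00 m.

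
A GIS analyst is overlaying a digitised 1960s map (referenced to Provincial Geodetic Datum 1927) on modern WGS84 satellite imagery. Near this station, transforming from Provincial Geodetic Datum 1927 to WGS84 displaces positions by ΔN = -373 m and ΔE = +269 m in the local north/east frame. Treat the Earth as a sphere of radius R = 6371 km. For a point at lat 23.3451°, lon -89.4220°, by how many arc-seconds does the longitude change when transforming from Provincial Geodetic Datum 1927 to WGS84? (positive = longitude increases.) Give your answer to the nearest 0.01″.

At latitude 23.3451°, cos φ = 0.918135.
One radian of longitude at latitude φ spans R cos φ, so Δλ = ΔE / (R cos φ) = 269.0 / (6371000 × 0.918135) = 4.5987e-05 rad = 9.486″.

Δλ = 9.49″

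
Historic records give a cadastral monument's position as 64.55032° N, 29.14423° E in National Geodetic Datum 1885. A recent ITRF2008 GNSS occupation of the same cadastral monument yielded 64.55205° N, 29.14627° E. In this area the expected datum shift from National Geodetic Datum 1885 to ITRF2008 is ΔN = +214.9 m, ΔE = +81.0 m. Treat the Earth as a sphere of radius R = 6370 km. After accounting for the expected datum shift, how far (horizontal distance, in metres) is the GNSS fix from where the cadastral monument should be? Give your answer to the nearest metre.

Observed coordinate differences: Δφ = +0.00173°, Δλ = +0.00204°.
Converting to metres (1° lat = 111177 m, cos φ = 0.429718): observed ΔN = 192.3 m, observed ΔE = 97.5 m.
Subtracting the expected shift leaves a residual of 192.3 − (214.9) = -22.6 m north and 97.5 − (81.0) = 16.5 m east.
Residual distance = √((-22.6)² + 16.5²) = 27.9 m.

28 m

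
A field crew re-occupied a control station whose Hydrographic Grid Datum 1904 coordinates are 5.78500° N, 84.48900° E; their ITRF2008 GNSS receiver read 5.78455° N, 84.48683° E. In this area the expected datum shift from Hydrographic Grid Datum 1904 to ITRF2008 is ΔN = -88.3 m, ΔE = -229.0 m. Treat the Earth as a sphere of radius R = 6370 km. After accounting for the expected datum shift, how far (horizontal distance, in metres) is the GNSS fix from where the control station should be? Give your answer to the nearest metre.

Observed coordinate differences: Δφ = -0.00045°, Δλ = -0.00217°.
Converting to metres (1° lat = 111177 m, cos φ = 0.994907): observed ΔN = -50.0 m, observed ΔE = -240.0 m.
Subtracting the expected shift leaves a residual of -50.0 − (-88.3) = 38.3 m north and -240.0 − (-229.0) = -11.0 m east.
Residual distance = √(38.3² + (-11.0)²) = 39.8 m.

40 m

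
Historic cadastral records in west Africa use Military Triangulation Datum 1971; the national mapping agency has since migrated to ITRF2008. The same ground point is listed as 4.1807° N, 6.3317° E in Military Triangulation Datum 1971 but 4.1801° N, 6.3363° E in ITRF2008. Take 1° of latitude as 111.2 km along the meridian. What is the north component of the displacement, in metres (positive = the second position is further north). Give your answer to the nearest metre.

ΔN = -67 m

Δφ = 4.1801° − 4.1807° = -0.0006°; Δλ = 6.3363° − 6.3317° = +0.0046°.
ΔN = Δφ × 111200 = -66.7 m; ΔE = Δλ × 111200 × cos(4.1807°) = +0.0046 × 111200 × 0.997339 = 510.2 m.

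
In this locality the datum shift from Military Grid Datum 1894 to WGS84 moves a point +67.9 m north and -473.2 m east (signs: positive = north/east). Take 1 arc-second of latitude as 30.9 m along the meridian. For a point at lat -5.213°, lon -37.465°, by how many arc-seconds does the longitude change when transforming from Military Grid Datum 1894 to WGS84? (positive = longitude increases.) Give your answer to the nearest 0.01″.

At latitude -5.213°, cos φ = 0.995864.
1″ of longitude at this latitude = 30.90 × cos φ = 30.7722 m, so Δλ = -473.2 / 30.7722 = -15.378″.

Δλ = -15.38″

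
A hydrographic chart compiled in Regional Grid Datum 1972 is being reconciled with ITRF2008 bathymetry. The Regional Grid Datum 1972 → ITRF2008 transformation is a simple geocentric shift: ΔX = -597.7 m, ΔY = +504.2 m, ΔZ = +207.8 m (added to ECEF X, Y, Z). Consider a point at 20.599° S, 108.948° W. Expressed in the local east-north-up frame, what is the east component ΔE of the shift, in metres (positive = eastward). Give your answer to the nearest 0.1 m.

At φ = -20.599°, λ = -108.948°: sin φ = -0.351825, cos φ = 0.936066, sin λ = -0.945814, cos λ = -0.324710.
ΔE = −sin λ·ΔX + cos λ·ΔY = −(-0.945814)·(-597.7) + (-0.324710)·(504.2) = -729.03 m.

ΔE = -729.0 m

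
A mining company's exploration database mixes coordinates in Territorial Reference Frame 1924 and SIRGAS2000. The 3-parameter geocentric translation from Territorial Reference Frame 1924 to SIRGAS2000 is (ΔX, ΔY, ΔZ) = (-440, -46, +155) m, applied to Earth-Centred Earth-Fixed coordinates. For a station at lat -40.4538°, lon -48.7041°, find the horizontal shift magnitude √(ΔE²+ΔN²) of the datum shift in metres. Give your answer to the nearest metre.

At φ = -40.4538°, λ = -48.7041°: sin φ = -0.648835, cos φ = 0.760929, sin λ = -0.751311, cos λ = 0.659948.
ΔE = −sin λ·ΔX + cos λ·ΔY = −(-0.751311)·(-440) + (0.659948)·(-46) = -360.93 m.
ΔN = −sin φ cos λ·ΔX − sin φ sin λ·ΔY + cos φ·ΔZ = −(-0.648835)(0.659948)(-440) − (-0.648835)(-0.751311)(-46) + (0.760929)(155) = -48.04 m.
Horizontal magnitude = √(ΔE² + ΔN²) = √((-360.93)² + (-48.04)²) = 364.12 m.

364 m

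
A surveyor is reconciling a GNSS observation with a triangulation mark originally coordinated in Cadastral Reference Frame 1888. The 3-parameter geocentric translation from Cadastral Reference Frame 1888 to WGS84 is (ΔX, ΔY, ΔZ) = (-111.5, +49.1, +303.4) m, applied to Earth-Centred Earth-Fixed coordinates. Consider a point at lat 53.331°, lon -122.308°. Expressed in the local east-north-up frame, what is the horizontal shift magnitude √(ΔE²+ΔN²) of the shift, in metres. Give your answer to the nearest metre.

206 m

At φ = 53.331°, λ = -122.308°: sin φ = 0.802099, cos φ = 0.597191, sin λ = -0.845187, cos λ = -0.534470.
ΔE = −sin λ·ΔX + cos λ·ΔY = −(-0.845187)·(-111.5) + (-0.534470)·(49.1) = -120.48 m.
ΔN = −sin φ cos λ·ΔX − sin φ sin λ·ΔY + cos φ·ΔZ = −(0.802099)(-0.534470)(-111.5) − (0.802099)(-0.845187)(49.1) + (0.597191)(303.4) = 166.67 m.
Horizontal magnitude = √(ΔE² + ΔN²) = √((-120.48)² + 166.67²) = 205.66 m.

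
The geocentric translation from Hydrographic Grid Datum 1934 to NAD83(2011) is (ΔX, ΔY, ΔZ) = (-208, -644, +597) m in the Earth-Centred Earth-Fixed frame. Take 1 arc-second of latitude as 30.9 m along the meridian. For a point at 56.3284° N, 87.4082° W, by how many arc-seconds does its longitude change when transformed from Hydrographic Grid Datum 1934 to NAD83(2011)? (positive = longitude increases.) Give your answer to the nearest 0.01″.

Δλ = -13.83″

sin φ = 0.832229, cos φ = 0.554432, sin λ = -0.998977, cos λ = 0.045220.
East component: ΔE = −sin λ·ΔX + cos λ·ΔY = −(-0.998977)(-208) + (0.045220)(-644) = -236.91 m.
1° of latitude spans 3600 × 30.90 = 111240 m; at latitude φ, 1° of longitude spans that × cos φ = 61675.0 m, so Δλ = -236.91 / 61675.0 × 3600 = -13.828″.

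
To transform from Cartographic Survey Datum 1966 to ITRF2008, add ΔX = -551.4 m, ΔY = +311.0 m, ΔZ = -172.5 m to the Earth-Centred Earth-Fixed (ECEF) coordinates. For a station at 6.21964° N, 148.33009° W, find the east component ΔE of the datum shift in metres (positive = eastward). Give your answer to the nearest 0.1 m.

ΔE = -554.2 m

At φ = 6.21964°, λ = -148.33009°: sin φ = 0.108340, cos φ = 0.994114, sin λ = -0.525025, cos λ = -0.851087.
ΔE = −sin λ·ΔX + cos λ·ΔY = −(-0.525025)·(-551.4) + (-0.851087)·(311.0) = -554.19 m.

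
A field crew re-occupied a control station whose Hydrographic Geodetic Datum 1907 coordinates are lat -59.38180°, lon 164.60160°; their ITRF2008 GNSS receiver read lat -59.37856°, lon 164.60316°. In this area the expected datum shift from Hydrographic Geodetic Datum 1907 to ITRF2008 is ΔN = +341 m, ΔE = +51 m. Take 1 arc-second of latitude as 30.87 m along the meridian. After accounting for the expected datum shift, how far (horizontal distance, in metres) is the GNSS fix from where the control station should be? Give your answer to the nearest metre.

Observed coordinate differences: Δφ = +0.00324°, Δλ = +0.00156°.
Converting to metres (1° lat = 111132 m, cos φ = 0.509315): observed ΔN = 360.1 m, observed ΔE = 88.3 m.
Subtracting the expected shift leaves a residual of 360.1 − (341) = 19.1 m north and 88.3 − (51) = 37.3 m east.
Residual distance = √(19.1² + 37.3²) = 41.9 m.

42 m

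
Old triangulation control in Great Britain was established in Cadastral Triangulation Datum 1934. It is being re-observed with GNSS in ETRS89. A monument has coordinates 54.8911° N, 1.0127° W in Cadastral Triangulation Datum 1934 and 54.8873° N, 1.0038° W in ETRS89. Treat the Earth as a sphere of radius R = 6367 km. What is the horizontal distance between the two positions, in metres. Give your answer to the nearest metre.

Δφ = 54.8873° − 54.8911° = -0.0038°; Δλ = -1.0038° − -1.0127° = +0.0089°.
1° along a meridian = πR/180 = 111125 m.
ΔN = Δφ × 111125 = -422.3 m; ΔE = Δλ × 111125 × cos(54.8911°) = +0.0089 × 111125 × 0.575132 = 568.8 m.
Distance = √(ΔE² + ΔN²) = √(568.8² + (-422.3)²) = 708.4 m.

708 m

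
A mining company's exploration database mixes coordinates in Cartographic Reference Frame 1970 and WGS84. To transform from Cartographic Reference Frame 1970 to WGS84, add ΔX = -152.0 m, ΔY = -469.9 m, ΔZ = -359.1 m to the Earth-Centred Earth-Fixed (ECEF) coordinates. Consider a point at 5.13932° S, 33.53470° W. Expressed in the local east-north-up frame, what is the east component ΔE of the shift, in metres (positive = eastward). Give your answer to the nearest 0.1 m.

ΔE = -475.7 m

The local east axis at (φ, λ) is (−sin λ, cos λ, 0), so ΔE = −sin(-33.53470°)·(-152.0) + cos(-33.53470°)·(-469.9) = -475.66 m.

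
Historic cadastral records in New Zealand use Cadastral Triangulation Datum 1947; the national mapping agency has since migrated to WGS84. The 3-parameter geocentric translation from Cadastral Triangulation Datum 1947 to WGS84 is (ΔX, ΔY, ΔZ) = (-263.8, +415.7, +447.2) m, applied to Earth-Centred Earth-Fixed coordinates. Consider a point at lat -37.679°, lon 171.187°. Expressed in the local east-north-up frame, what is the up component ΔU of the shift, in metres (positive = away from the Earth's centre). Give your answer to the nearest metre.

ΔU = -17 m

The local up (radial) axis is (cos φ cos λ, cos φ sin λ, sin φ), giving ΔU = 206.319 + 50.407 − 273.345 = -16.62 m.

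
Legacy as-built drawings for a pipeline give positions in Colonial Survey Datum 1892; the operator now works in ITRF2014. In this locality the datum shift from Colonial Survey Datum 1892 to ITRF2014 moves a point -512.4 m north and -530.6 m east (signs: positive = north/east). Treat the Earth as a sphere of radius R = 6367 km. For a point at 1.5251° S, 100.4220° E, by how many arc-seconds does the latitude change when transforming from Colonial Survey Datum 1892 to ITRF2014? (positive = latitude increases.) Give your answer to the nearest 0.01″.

Δφ = -16.60″

On a sphere of radius R, 1 rad of latitude = R, so Δφ = ΔN / R = -512.4 / 6367000 = -8.0477e-05 rad = -16.600″.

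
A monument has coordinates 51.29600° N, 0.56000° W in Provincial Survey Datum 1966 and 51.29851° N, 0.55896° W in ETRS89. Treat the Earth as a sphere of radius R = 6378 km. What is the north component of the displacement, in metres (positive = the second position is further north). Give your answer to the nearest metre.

Δφ = 51.29851° − 51.29600° = +0.00251°; Δλ = -0.55896° − -0.56000° = +0.00104°.
1° along a meridian = πR/180 = 111317 m.
ΔN = Δφ × 111317 = 279.4 m; ΔE = Δλ × 111317 × cos(51.29600°) = +0.00104 × 111317 × 0.625297 = 72.4 m.

ΔN = 279 m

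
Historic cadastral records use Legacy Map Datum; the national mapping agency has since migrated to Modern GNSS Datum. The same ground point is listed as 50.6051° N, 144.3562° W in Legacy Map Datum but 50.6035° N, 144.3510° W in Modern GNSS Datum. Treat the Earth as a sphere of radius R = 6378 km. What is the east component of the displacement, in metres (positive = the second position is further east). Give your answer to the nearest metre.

Δφ = 50.6035° − 50.6051° = -0.0016°; Δλ = -144.3510° − -144.3562° = +0.0052°.
1° along a meridian = πR/180 = 111317 m.
ΔN = Δφ × 111317 = -178.1 m; ΔE = Δλ × 111317 × cos(50.6051°) = +0.0052 × 111317 × 0.634662 = 367.4 m.

ΔE = 367 m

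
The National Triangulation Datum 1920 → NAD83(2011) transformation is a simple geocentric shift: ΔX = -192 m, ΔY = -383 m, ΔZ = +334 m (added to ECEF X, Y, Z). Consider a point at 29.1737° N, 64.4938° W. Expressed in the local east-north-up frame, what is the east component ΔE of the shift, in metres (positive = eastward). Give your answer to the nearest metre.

ΔE = -338 m

The local east axis at (φ, λ) is (−sin λ, cos λ, 0), so ΔE = −sin(-64.4938°)·(-192) + cos(-64.4938°)·(-383) = -338.21 m.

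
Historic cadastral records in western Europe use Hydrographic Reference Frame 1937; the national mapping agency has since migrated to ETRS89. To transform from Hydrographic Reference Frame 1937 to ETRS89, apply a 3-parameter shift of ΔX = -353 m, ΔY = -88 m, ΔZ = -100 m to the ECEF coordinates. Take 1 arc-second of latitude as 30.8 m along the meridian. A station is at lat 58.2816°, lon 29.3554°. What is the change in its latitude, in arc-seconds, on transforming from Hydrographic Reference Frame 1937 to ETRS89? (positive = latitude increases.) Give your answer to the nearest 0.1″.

Δφ = 8.0″

sin φ = 0.850642, cos φ = 0.525745, sin λ = 0.490225, cos λ = 0.871596.
North component: ΔN = −sin φ cos λ·ΔX − sin φ sin λ·ΔY + cos φ·ΔZ = −(0.850642)(0.871596)(-353) − (0.850642)(0.490225)(-88) + (0.525745)(-100) = 245.84 m.
1° of latitude spans 3600 × 30.80 = 110880 m, so Δφ = 245.84 / 110880 × 3600 = 7.982″.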